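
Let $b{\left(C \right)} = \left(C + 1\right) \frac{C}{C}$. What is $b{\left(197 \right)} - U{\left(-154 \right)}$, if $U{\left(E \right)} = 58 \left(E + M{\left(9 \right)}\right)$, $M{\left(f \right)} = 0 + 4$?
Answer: $8898$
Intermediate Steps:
$M{\left(f \right)} = 4$
$U{\left(E \right)} = 232 + 58 E$ ($U{\left(E \right)} = 58 \left(E + 4\right) = 58 \left(4 + E\right) = 232 + 58 E$)
$b{\left(C \right)} = 1 + C$ ($b{\left(C \right)} = \left(1 + C\right) 1 = 1 + C$)
$b{\left(197 \right)} - U{\left(-154 \right)} = \left(1 + 197\right) - \left(232 + 58 \left(-154\right)\right) = 198 - \left(232 - 8932\right) = 198 - -8700 = 198 + 8700 = 8898$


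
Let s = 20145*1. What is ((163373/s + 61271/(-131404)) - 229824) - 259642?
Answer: -185094521615269/378161940 ≈ -4.8946e+5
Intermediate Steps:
s = 20145
((163373/s + 61271/(-131404)) - 229824) - 259642 = ((163373/20145 + 61271/(-131404)) - 229824) - 259642 = ((163373*(1/20145) + 61271*(-1/131404)) - 229824) - 259642 = ((163373/20145 - 8753/18772) - 229824) - 259642 = (2890508771/378161940 - 229824) - 259642 = -86907799189789/378161940 - 259642 = -185094521615269/378161940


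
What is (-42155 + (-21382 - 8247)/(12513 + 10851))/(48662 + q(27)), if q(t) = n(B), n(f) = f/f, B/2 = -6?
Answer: -984939049/1136962332 ≈ -0.86629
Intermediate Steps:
B = -12 (B = 2*(-6) = -12)
n(f) = 1
q(t) = 1
(-42155 + (-21382 - 8247)/(12513 + 10851))/(48662 + q(27)) = (-42155 + (-21382 - 8247)/(12513 + 10851))/(48662 + 1) = (-42155 - 29629/23364)/48663 = (-42155 - 29629*1/23364)*(1/48663) = (-42155 - 29629/23364)*(1/48663) = -984939049/23364*1/48663 = -984939049/1136962332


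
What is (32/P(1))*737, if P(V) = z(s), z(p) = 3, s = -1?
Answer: 23584/3 ≈ 7861.3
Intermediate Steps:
P(V) = 3
(32/P(1))*737 = (32/3)*737 = 23584/3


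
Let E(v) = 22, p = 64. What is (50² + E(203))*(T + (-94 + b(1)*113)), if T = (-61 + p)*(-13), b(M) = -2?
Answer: -905398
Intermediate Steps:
T = -39 (T = (-61 + 64)*(-13) = 3*(-13) = -39)
(50² + E(203))*(T + (-94 + b(1)*113)) = (50² + 22)*(-39 + (-94 - 2*113)) = (2500 + 22)*(-39 + (-94 - 226)) = 2522*(-39 - 320) = 2522*(-359) = -905398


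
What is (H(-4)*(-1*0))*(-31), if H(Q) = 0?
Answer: 0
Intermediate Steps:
(H(-4)*(-1*0))*(-31) = (0*(-1*0))*(-31) = (0*0)*(-31) = 0*(-31) = 0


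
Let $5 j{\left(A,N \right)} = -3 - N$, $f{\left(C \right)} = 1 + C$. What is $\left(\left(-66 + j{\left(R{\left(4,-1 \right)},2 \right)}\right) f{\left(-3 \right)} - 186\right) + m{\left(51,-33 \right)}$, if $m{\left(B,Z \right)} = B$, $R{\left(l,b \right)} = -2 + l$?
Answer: $-1$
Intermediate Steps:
$j{\left(A,N \right)} = - \frac{3}{5} - \frac{N}{5}$ ($j{\left(A,N \right)} = \frac{-3 - N}{5} = - \frac{3}{5} - \frac{N}{5}$)
$\left(\left(-66 + j{\left(R{\left(4,-1 \right)},2 \right)}\right) f{\left(-3 \right)} - 186\right) + m{\left(51,-33 \right)} = \left(\left(-66 - 1\right) \left(1 - 3\right) - 186\right) + 51 = \left(\left(-66 - 1\right) \left(-2\right) - 186\right) + 51 = \left(\left(-67\right) \left(-2\right) - 186\right) + 51 = \left(134 - 186\right) + 51 = -52 + 51 = -1$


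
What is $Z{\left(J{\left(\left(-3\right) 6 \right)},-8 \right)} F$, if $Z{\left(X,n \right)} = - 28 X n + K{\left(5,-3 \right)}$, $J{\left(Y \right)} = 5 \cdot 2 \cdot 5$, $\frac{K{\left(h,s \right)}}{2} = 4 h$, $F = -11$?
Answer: $-123640$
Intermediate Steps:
$K{\left(h,s \right)} = 8 h$ ($K{\left(h,s \right)} = 2 \cdot 4 h = 8 h$)
$J{\left(Y \right)} = 50$ ($J{\left(Y \right)} = 10 \cdot 5 = 50$)
$Z{\left(X,n \right)} = 40 - 28 X n$ ($Z{\left(X,n \right)} = - 28 X n + 8 \cdot 5 = - 28 X n + 40 = 40 - 28 X n$)
$Z{\left(J{\left(\left(-3\right) 6 \right)},-8 \right)} F = \left(40 - 1400 \left(-8\right)\right) \left(-11\right) = \left(40 + 11200\right) \left(-11\right) = 11240 \left(-11\right) = -123640$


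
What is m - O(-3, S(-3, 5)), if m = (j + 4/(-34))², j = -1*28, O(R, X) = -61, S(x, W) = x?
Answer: 246113/289 ≈ 851.60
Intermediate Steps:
j = -28
m = 228484/289 (m = (-28 + 4/(-34))² = (-28 + 4*(-1/34))² = (-28 - 2/17)² = (-478/17)² = 228484/289 ≈ 790.60)
m - O(-3, S(-3, 5)) = 228484/289 - 1*(-61) = 228484/289 + 61 = 246113/289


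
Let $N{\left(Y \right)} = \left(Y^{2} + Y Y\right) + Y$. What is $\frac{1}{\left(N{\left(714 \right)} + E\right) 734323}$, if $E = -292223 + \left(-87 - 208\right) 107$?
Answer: $\frac{1}{511469187314} \approx 1.9552 \cdot 10^{-12}$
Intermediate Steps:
$N{\left(Y \right)} = Y + 2 Y^{2}$ ($N{\left(Y \right)} = \left(Y^{2} + Y^{2}\right) + Y = 2 Y^{2} + Y = Y + 2 Y^{2}$)
$E = -323788$ ($E = -292223 - 31565 = -323788$)
$\frac{1}{\left(N{\left(714 \right)} + E\right) 734323} = \frac{1}{\left(714 \left(1 + 2 \cdot 714\right) - 323788\right) 734323} = \frac{1}{714 \left(1 + 1428\right) - 323788} \cdot \frac{1}{734323} = \frac{1}{714 \cdot 1429 - 323788} \cdot \frac{1}{734323} = \frac{1}{1020306 - 323788} \cdot \frac{1}{734323} = \frac{1}{696518} \cdot \frac{1}{734323} = \frac{1}{511469187314}$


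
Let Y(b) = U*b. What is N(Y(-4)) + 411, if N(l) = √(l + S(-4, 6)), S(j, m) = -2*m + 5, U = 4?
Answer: 411 + I*√23 ≈ 411.0 + 4.7958*I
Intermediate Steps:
Y(b) = 4*b
S(j, m) = 5 - 2*m
N(l) = √(-7 + l) (N(l) = √(l + (5 - 2*6)) = √(l + (5 - 12)) = √(l - 7) = √(-7 + l))
N(Y(-4)) + 411 = √(-7 + 4*(-4)) + 411 = √(-7 - 16) + 411 = √(-23) + 411 = I*√23 + 411 = 411 + I*√23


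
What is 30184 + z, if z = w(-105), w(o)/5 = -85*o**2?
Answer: -4655441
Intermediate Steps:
w(o) = -425*o**2 (w(o) = 5*(-85*o**2) = -425*o**2)
z = -4685625 (z = -425*(-105)**2 = -425*11025 = -4685625)
30184 + z = 30184 - 4685625 = -4655441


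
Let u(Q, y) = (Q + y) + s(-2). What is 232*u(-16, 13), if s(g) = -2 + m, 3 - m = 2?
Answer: -928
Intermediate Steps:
m = 1 (m = 3 - 1*2 = 3 - 2 = 1)
s(g) = -1 (s(g) = -2 + 1 = -1)
u(Q, y) = -1 + Q + y (u(Q, y) = (Q + y) - 1 = -1 + Q + y)
232*u(-16, 13) = 232*(-1 - 16 + 13) = 232*(-4) = -928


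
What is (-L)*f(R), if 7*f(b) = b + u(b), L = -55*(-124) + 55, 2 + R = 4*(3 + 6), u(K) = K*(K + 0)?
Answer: -1168750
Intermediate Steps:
u(K) = K**2 (u(K) = K*K = K**2)
R = 34 (R = -2 + 4*(3 + 6) = -2 + 4*9 = -2 + 36 = 34)
L = 6875 (L = 6820 + 55 = 6875)
f(b) = b/7 + b**2/7 (f(b) = (b + b**2)/7 = b/7 + b**2/7)
(-L)*f(R) = (-1*6875)*((1/7)*34*(1 + 34)) = -6875*34*35/7 = -6875*170 = -1168750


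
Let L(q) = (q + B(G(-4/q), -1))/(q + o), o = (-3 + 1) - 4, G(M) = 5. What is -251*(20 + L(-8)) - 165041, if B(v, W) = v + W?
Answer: -1190929/7 ≈ -1.7013e+5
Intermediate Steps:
B(v, W) = W + v
o = -6 (o = -2 - 4 = -6)
L(q) = (4 + q)/(-6 + q) (L(q) = (q + (-1 + 5))/(q - 6) = (q + 4)/(-6 + q) = (4 + q)/(-6 + q))
-251*(20 + L(-8)) - 165041 = -251*(20 + (4 - 8)/(-6 - 8)) - 165041 = -251*(20 - 4/(-14)) - 165041 = -251*(20 - 1/14*(-4)) - 165041 = -251*(20 + 2/7) - 165041 = -251*142/7 - 165041 = -35642/7 - 165041 = -1190929/7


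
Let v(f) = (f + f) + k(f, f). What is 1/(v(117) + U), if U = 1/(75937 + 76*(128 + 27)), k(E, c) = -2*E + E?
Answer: 87717/10262890 ≈ 0.0085470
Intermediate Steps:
k(E, c) = -E
v(f) = f (v(f) = (f + f) - f = 2*f - f = f)
U = 1/87717 (U = 1/(75937 + 76*155) = 1/(75937 + 11780) = 1/87717 ≈ 1.1400e-5)
1/(v(117) + U) = 1/(117 + 1/87717) = 1/(10262890/87717) = 87717/10262890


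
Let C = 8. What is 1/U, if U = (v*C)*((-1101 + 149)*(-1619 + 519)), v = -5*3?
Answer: -1/125664000 ≈ -7.9577e-9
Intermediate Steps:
v = -15
U = -125664000 (U = (-15*8)*((-1101 + 149)*(-1619 + 519)) = -(-114240)*(-1100) = -120*1047200 = -125664000)
1/U = 1/(-125664000) = -1/125664000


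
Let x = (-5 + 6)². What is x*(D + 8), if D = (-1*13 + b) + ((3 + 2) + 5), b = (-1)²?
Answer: 6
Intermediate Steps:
x = 1 (x = 1² = 1)
b = 1
D = -2 (D = (-1*13 + 1) + ((3 + 2) + 5) = (-13 + 1) + (5 + 5) = -12 + 10 = -2)
x*(D + 8) = 1*(-2 + 8) = 1*6 = 6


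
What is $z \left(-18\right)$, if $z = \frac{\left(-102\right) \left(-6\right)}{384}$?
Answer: $- \frac{459}{16} \approx -28.688$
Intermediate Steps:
$z = \frac{51}{32}$ ($z = 612 \cdot \frac{1}{384} = \frac{51}{32} \approx 1.5938$)
$z \left(-18\right) = \frac{51}{32} \left(-18\right) = - \frac{459}{16}$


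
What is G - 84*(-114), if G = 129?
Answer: 9705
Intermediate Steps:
G - 84*(-114) = 129 - 84*(-114) = 129 + 9576 = 9705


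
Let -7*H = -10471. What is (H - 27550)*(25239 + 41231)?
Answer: -12122732130/7 ≈ -1.7318e+9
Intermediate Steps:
H = 10471/7 (H = -⅐*(-10471) = 10471/7 ≈ 1495.9)
(H - 27550)*(25239 + 41231) = (10471/7 - 27550)*(25239 + 41231) = -182379/7*66470 = -12122732130/7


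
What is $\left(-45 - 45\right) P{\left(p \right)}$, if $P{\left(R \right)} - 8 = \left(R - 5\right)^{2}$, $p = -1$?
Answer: $-3960$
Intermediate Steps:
$P{\left(R \right)} = 8 + \left(-5 + R\right)^{2}$ ($P{\left(R \right)} = 8 + \left(R - 5\right)^{2} = 8 + \left(-5 + R\right)^{2}$)
$\left(-45 - 45\right) P{\left(p \right)} = \left(-45 - 45\right) \left(8 + \left(-5 - 1\right)^{2}\right) = - 90 \left(8 + \left(-6\right)^{2}\right) = - 90 \left(8 + 36\right) = \left(-90\right) 44 = -3960$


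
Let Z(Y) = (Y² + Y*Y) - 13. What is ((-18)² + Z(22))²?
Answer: 1635841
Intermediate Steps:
Z(Y) = -13 + 2*Y² (Z(Y) = (Y² + Y²) - 13 = 2*Y² - 13 = -13 + 2*Y²)
((-18)² + Z(22))² = ((-18)² + (-13 + 2*22²))² = (324 + (-13 + 2*484))² = (324 + (-13 + 968))² = (324 + 955)² = 1279² = 1635841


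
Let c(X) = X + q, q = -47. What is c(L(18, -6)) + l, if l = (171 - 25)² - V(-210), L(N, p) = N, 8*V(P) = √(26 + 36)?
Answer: 21287 - √62/8 ≈ 21286.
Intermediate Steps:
V(P) = √62/8 (V(P) = √(26 + 36)/8 = √62/8)
l = 21316 - √62/8 (l = (171 - 25)² - √62/8 = 146² - √62/8 = 21316 - √62/8 ≈ 21315.)
c(X) = -47 + X (c(X) = X - 47 = -47 + X)
c(L(18, -6)) + l = (-47 + 18) + (21316 - √62/8) = -29 + (21316 - √62/8) = 21287 - √62/8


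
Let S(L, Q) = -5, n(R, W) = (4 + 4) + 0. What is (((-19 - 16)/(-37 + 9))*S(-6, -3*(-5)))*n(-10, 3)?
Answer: -50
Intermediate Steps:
n(R, W) = 8 (n(R, W) = 8 + 0 = 8)
(((-19 - 16)/(-37 + 9))*S(-6, -3*(-5)))*n(-10, 3) = (((-19 - 16)/(-37 + 9))*(-5))*8 = (-35/(-28)*(-5))*8 = (-35*(-1/28)*(-5))*8 = ((5/4)*(-5))*8 = -25/4*8 = -50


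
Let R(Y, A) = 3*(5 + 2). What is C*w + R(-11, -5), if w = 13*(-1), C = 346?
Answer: -4477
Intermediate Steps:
R(Y, A) = 21 (R(Y, A) = 3*7 = 21)
w = -13
C*w + R(-11, -5) = 346*(-13) + 21 = -4498 + 21 = -4477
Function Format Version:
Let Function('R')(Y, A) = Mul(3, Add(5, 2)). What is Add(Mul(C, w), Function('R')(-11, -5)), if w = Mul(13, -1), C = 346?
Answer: -4477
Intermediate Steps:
Function('R')(Y, A) = 21 (Function('R')(Y, A) = Mul(3, 7) = 21)
w = -13
Add(Mul(C, w), Function('R')(-11, -5)) = Add(Mul(346, -13), 21) = Add(-4498, 21) = -4477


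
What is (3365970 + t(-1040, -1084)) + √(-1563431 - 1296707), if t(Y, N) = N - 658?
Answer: 3364228 + I*√2860138 ≈ 3.3642e+6 + 1691.2*I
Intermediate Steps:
t(Y, N) = -658 + N
(3365970 + t(-1040, -1084)) + √(-1563431 - 1296707) = (3365970 + (-658 - 1084)) + √(-1563431 - 1296707) = (3365970 - 1742) + √(-2860138) = 3364228 + I*√2860138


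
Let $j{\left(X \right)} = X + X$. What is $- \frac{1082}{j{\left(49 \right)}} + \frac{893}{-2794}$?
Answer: $- \frac{1555311}{136906} \approx -11.36$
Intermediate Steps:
$j{\left(X \right)} = 2 X$
$- \frac{1082}{j{\left(49 \right)}} + \frac{893}{-2794} = - \frac{1082}{2 \cdot 49} + \frac{893}{-2794} = - \frac{1082}{98} + 893 \left(- \frac{1}{2794}\right) = \left(-1082\right) \frac{1}{98} - \frac{893}{2794} = - \frac{541}{49} - \frac{893}{2794} = - \frac{1555311}{136906}$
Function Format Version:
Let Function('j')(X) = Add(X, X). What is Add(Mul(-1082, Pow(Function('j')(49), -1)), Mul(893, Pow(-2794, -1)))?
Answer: Rational(-1555311, 136906) ≈ -11.360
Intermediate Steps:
Function('j')(X) = Mul(2, X)
Add(Mul(-1082, Pow(Function('j')(49), -1)), Mul(893, Pow(-2794, -1))) = Add(Mul(-1082, Pow(Mul(2, 49), -1)), Mul(893, Pow(-2794, -1))) = Add(Mul(-1082, Pow(98, -1)), Mul(893, Rational(-1, 2794))) = Add(Mul(-1082, Rational(1, 98)), Rational(-893, 2794)) = Add(Rational(-541, 49), Rational(-893, 2794)) = Rational(-1555311, 136906)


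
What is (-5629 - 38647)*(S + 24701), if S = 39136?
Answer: -2826447012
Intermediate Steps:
(-5629 - 38647)*(S + 24701) = (-5629 - 38647)*(39136 + 24701) = -44276*63837 = -2826447012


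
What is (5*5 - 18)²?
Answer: 49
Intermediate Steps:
(5*5 - 18)² = (25 - 18)² = 7² = 49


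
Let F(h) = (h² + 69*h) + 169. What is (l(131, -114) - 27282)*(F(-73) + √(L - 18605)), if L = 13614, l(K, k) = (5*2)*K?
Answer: -11973092 - 25972*I*√4991 ≈ -1.1973e+7 - 1.8348e+6*I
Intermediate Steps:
l(K, k) = 10*K
F(h) = 169 + h² + 69*h
(l(131, -114) - 27282)*(F(-73) + √(L - 18605)) = (10*131 - 27282)*((169 + (-73)² + 69*(-73)) + √(13614 - 18605)) = (1310 - 27282)*((169 + 5329 - 5037) + √(-4991)) = -25972*(461 + I*√4991) = -11973092 - 25972*I*√4991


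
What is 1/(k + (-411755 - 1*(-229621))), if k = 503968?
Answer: 1/321834 ≈ 3.1072e-6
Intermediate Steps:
1/(k + (-411755 - 1*(-229621))) = 1/(503968 + (-411755 - 1*(-229621))) = 1/(503968 + (-411755 + 229621)) = 1/(503968 - 182134) = 1/321834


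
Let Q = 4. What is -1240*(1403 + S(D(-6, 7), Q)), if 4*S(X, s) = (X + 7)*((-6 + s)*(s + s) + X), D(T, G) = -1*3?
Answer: -1716160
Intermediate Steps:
D(T, G) = -3
S(X, s) = (7 + X)*(X + 2*s*(-6 + s))/4 (S(X, s) = ((X + 7)*((-6 + s)*(s + s) + X))/4 = ((7 + X)*((-6 + s)*(2*s) + X))/4 = ((7 + X)*(2*s*(-6 + s) + X))/4 = ((7 + X)*(X + 2*s*(-6 + s)))/4 = (7 + X)*(X + 2*s*(-6 + s))/4)
-1240*(1403 + S(D(-6, 7), Q)) = -1240*(1403 + (-21*4 + (¼)*(-3)² + (7/2)*4² + (7/4)*(-3) + (½)*(-3)*4² - 3*(-3)*4)) = -1240*(1403 + (-84 + (¼)*9 + (7/2)*16 - 21/4 + (½)*(-3)*16 + 36)) = -1240*(1403 + (-84 + 9/4 + 56 - 21/4 - 24 + 36)) = -1240*(1403 - 19) = -1240*1384 = -1716160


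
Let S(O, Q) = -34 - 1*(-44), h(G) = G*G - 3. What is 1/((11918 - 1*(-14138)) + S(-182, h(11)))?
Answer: 1/26066 ≈ 3.8364e-5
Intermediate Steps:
h(G) = -3 + G**2 (h(G) = G**2 - 3 = -3 + G**2)
S(O, Q) = 10 (S(O, Q) = -34 + 44 = 10)
1/((11918 - 1*(-14138)) + S(-182, h(11))) = 1/((11918 - 1*(-14138)) + 10) = 1/((11918 + 14138) + 10) = 1/(26056 + 10) = 1/26066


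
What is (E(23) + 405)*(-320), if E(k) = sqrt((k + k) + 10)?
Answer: -129600 - 640*sqrt(14) ≈ -1.3199e+5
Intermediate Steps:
E(k) = sqrt(10 + 2*k) (E(k) = sqrt(2*k + 10) = sqrt(10 + 2*k))
(E(23) + 405)*(-320) = (sqrt(10 + 2*23) + 405)*(-320) = (sqrt(10 + 46) + 405)*(-320) = (sqrt(56) + 405)*(-320) = (2*sqrt(14) + 405)*(-320) = (405 + 2*sqrt(14))*(-320) = -129600 - 640*sqrt(14)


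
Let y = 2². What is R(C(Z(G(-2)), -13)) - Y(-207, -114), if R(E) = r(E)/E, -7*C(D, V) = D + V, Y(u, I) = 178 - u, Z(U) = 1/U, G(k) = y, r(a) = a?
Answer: -384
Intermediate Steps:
y = 4
G(k) = 4
C(D, V) = -D/7 - V/7 (C(D, V) = -(D + V)/7 = -D/7 - V/7)
R(E) = 1 (R(E) = E/E = 1)
R(C(Z(G(-2)), -13)) - Y(-207, -114) = 1 - (178 - 1*(-207)) = 1 - (178 + 207) = 1 - 1*385 = 1 - 385 = -384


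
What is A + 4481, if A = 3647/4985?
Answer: 22341432/4985 ≈ 4481.7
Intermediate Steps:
A = 3647/4985 (A = 3647*(1/4985) = 3647/4985 ≈ 0.73160)
A + 4481 = 3647/4985 + 4481 = 22341432/4985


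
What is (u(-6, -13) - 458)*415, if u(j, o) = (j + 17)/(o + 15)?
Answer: -375575/2 ≈ -1.8779e+5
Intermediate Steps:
u(j, o) = (17 + j)/(15 + o)
(u(-6, -13) - 458)*415 = ((17 - 6)/(15 - 13) - 458)*415 = (11/2 - 458)*415 = -905/2*415 = -375575/2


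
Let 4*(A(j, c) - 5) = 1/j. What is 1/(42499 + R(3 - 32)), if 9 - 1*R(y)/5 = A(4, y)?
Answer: 16/680299 ≈ 2.3519e-5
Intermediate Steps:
A(j, c) = 5 + 1/(4*j)
R(y) = 315/16 (R(y) = 45 - 5*(5 + (¼)/4) = 45 - 5*(5 + (¼)*(¼)) = 45 - 5*(5 + 1/16) = 45 - 5*81/16 = 45 - 405/16 = 315/16)
1/(42499 + R(3 - 32)) = 1/(42499 + 315/16) = 1/(680299/16) = 16/680299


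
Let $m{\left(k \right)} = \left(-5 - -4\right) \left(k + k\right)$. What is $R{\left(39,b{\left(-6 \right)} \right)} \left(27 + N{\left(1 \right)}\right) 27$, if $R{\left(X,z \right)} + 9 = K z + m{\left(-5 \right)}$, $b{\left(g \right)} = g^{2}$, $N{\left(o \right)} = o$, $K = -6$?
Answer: $-162540$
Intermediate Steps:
$m{\left(k \right)} = - 2 k$ ($m{\left(k \right)} = \left(-5 + 4\right) 2 k = - 2 k$)
$R{\left(X,z \right)} = 1 - 6 z$ ($R{\left(X,z \right)} = -9 - \left(-10 + 6 z\right) = 1 - 6 z$)
$R{\left(39,b{\left(-6 \right)} \right)} \left(27 + N{\left(1 \right)}\right) 27 = \left(1 - 6 \left(-6\right)^{2}\right) \left(27 + 1\right) 27 = \left(1 - 216\right) 28 \cdot 27 = \left(1 - 216\right) 756 = \left(-215\right) 756 = -162540$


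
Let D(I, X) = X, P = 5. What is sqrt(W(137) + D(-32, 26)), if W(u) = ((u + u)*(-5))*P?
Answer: 2*I*sqrt(1706) ≈ 82.608*I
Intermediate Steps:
W(u) = -50*u (W(u) = ((u + u)*(-5))*5 = ((2*u)*(-5))*5 = -10*u*5 = -50*u)
sqrt(W(137) + D(-32, 26)) = sqrt(-50*137 + 26) = sqrt(-6850 + 26) = sqrt(-6824) = 2*I*sqrt(1706)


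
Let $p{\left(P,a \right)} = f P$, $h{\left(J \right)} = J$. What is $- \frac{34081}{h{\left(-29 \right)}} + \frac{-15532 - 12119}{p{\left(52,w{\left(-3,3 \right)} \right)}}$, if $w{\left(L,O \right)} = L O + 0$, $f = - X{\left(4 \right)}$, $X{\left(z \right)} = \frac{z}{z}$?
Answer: $\frac{198007}{116} \approx 1707.0$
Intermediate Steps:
$X{\left(z \right)} = 1$
$f = -1$ ($f = \left(-1\right) 1 = -1$)
$w{\left(L,O \right)} = L O$
$p{\left(P,a \right)} = - P$
$- \frac{34081}{h{\left(-29 \right)}} + \frac{-15532 - 12119}{p{\left(52,w{\left(-3,3 \right)} \right)}} = - \frac{34081}{-29} + \frac{-15532 - 12119}{\left(-1\right) 52} = \left(-34081\right) \left(- \frac{1}{29}\right) - \frac{27651}{-52} = \frac{34081}{29} - - \frac{2127}{4} = \frac{34081}{29} + \frac{2127}{4} = \frac{198007}{116}$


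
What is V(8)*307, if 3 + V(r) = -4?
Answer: -2149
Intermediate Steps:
V(r) = -7 (V(r) = -3 - 4 = -7)
V(8)*307 = -7*307 = -2149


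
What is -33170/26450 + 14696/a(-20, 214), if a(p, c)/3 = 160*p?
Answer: -1767853/634800 ≈ -2.7849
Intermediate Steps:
a(p, c) = 480*p (a(p, c) = 3*(160*p) = 480*p)
-33170/26450 + 14696/a(-20, 214) = -33170/26450 + 14696/((480*(-20))) = -33170*1/26450 + 14696/(-9600) = -3317/2645 + 14696*(-1/9600) = -3317/2645 - 1837/1200 = -1767853/634800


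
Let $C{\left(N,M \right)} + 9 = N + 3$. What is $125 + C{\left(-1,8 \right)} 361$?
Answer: $-2402$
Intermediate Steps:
$C{\left(N,M \right)} = -6 + N$ ($C{\left(N,M \right)} = -9 + \left(N + 3\right) = -9 + \left(3 + N\right) = -6 + N$)
$125 + C{\left(-1,8 \right)} 361 = 125 + \left(-6 - 1\right) 361 = 125 - 2527 = -2402$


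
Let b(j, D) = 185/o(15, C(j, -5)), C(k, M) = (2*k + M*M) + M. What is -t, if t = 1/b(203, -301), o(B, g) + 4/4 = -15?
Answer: 16/185 ≈ 0.086486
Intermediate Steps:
C(k, M) = M + M**2 + 2*k (C(k, M) = (2*k + M**2) + M = (M**2 + 2*k) + M = M + M**2 + 2*k)
o(B, g) = -16 (o(B, g) = -1 - 15 = -16)
b(j, D) = -185/16 (b(j, D) = 185/(-16) = 185*(-1/16) = -185/16)
t = -16/185 (t = 1/(-185/16) = -16/185 ≈ -0.086486)
-t = -1*(-16/185) = 16/185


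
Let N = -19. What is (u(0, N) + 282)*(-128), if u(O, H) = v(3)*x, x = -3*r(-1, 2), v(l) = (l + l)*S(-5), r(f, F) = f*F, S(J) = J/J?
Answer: -40704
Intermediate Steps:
S(J) = 1
r(f, F) = F*f
v(l) = 2*l (v(l) = (l + l)*1 = (2*l)*1 = 2*l)
x = 6 (x = -6*(-1) = -3*(-2) = 6)
u(O, H) = 36 (u(O, H) = (2*3)*6 = 6*6 = 36)
(u(0, N) + 282)*(-128) = (36 + 282)*(-128) = 318*(-128) = -40704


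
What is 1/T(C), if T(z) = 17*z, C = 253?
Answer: 1/4301 ≈ 0.00023250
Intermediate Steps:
1/T(C) = 1/(17*253) = 1/4301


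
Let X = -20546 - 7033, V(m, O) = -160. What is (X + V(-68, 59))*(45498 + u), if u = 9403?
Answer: -1522898839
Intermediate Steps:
X = -27579
(X + V(-68, 59))*(45498 + u) = (-27579 - 160)*(45498 + 9403) = -27739*54901 = -1522898839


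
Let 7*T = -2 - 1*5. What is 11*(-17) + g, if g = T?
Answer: -188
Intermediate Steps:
T = -1 (T = (-2 - 1*5)/7 = (-2 - 5)/7 = (⅐)*(-7) = -1)
g = -1
11*(-17) + g = 11*(-17) - 1 = -187 - 1 = -188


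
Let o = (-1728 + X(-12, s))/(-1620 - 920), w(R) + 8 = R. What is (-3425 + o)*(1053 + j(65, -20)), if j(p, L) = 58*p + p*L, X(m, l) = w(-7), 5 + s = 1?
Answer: -30642197911/2540 ≈ -1.2064e+7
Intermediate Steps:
s = -4 (s = -5 + 1 = -4)
w(R) = -8 + R
X(m, l) = -15 (X(m, l) = -8 - 7 = -15)
j(p, L) = 58*p + L*p
o = 1743/2540 (o = (-1728 - 15)/(-1620 - 920) = -1743/(-2540) = -1743*(-1/2540) = 1743/2540 ≈ 0.68622)
(-3425 + o)*(1053 + j(65, -20)) = (-3425 + 1743/2540)*(1053 + 65*(58 - 20)) = -8697757*(1053 + 65*38)/2540 = -8697757*(1053 + 2470)/2540 = -8697757/2540*3523 = -30642197911/2540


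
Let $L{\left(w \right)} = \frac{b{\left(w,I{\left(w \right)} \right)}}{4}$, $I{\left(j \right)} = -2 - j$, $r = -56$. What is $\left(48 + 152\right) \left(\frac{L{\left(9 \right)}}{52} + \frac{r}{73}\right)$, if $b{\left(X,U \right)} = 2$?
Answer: $- \frac{143775}{949} \approx -151.5$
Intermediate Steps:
$L{\left(w \right)} = \frac{1}{2}$ ($L{\left(w \right)} = \frac{2}{4} = 2 \cdot \frac{1}{4} = \frac{1}{2}$)
$\left(48 + 152\right) \left(\frac{L{\left(9 \right)}}{52} + \frac{r}{73}\right) = \left(48 + 152\right) \left(\frac{1}{2 \cdot 52} - \frac{56}{73}\right) = 200 \left(\frac{1}{2} \cdot \frac{1}{52} - \frac{56}{73}\right) = 200 \left(\frac{1}{104} - \frac{56}{73}\right) = 200 \left(- \frac{5751}{7592}\right) = - \frac{143775}{949}$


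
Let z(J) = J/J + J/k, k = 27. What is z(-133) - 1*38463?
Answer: -1038607/27 ≈ -38467.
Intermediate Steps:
z(J) = 1 + J/27 (z(J) = J/J + J/27 = 1 + J*(1/27) = 1 + J/27)
z(-133) - 1*38463 = (1 + (1/27)*(-133)) - 1*38463 = (1 - 133/27) - 38463 = -106/27 - 38463 = -1038607/27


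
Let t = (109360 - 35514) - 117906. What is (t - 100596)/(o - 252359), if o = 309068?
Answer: -144656/56709 ≈ -2.5508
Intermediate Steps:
t = -44060 (t = 73846 - 117906 = -44060)
(t - 100596)/(o - 252359) = (-44060 - 100596)/(309068 - 252359) = -144656/56709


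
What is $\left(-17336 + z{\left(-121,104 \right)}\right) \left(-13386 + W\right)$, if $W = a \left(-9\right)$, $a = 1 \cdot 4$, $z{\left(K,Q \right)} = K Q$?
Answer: $401586240$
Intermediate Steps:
$a = 4$
$W = -36$ ($W = 4 \left(-9\right) = -36$)
$\left(-17336 + z{\left(-121,104 \right)}\right) \left(-13386 + W\right) = \left(-17336 - 12584\right) \left(-13386 - 36\right) = \left(-17336 - 12584\right) \left(-13422\right) = \left(-29920\right) \left(-13422\right) = 401586240$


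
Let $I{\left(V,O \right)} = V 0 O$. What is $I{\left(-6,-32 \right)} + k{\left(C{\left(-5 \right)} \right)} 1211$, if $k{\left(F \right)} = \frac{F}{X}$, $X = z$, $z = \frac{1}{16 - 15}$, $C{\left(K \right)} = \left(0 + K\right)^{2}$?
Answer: $30275$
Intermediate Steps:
$I{\left(V,O \right)} = 0$ ($I{\left(V,O \right)} = 0 O = 0$)
$C{\left(K \right)} = K^{2}$
$z = 1$ ($z = 1^{-1} = 1$)
$X = 1$
$k{\left(F \right)} = F$ ($k{\left(F \right)} = \frac{F}{1} = F 1 = F$)
$I{\left(-6,-32 \right)} + k{\left(C{\left(-5 \right)} \right)} 1211 = 0 + \left(-5\right)^{2} \cdot 1211 = 0 + 25 \cdot 1211 = 0 + 30275 = 30275$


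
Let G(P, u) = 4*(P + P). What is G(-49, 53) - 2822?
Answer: -3214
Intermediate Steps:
G(P, u) = 8*P (G(P, u) = 4*(2*P) = 8*P)
G(-49, 53) - 2822 = 8*(-49) - 2822 = -392 - 2822 = -3214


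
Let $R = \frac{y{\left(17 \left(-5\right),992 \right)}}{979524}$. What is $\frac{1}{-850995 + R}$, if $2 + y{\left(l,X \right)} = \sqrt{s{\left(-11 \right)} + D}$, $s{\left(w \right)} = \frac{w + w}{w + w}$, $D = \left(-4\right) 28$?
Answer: $- \frac{35500080283556616}{30210390820977746783045} - \frac{42588 i \sqrt{111}}{30210390820977746783045} \approx -1.1751 \cdot 10^{-6} - 1.4852 \cdot 10^{-17} i$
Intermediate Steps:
$D = -112$
$s{\left(w \right)} = 1$ ($s{\left(w \right)} = \frac{2 w}{2 w} = 2 w \frac{1}{2 w} = 1$)
$y{\left(l,X \right)} = -2 + i \sqrt{111}$ ($y{\left(l,X \right)} = -2 + \sqrt{1 - 112} = -2 + \sqrt{-111} = -2 + i \sqrt{111}$)
$R = - \frac{1}{489762} + \frac{i \sqrt{111}}{979524}$ ($R = \frac{-2 + i \sqrt{111}}{979524} = \left(-2 + i \sqrt{111}\right) \frac{1}{979524} = - \frac{1}{489762} + \frac{i \sqrt{111}}{979524} \approx -2.0418 \cdot 10^{-6} + 1.0756 \cdot 10^{-5} i$)
$\frac{1}{-850995 + R} = \frac{1}{-850995 - \left(\frac{1}{489762} - \frac{i \sqrt{111}}{979524}\right)} = \frac{1}{- \frac{416785013191}{489762} + \frac{i \sqrt{111}}{979524}}$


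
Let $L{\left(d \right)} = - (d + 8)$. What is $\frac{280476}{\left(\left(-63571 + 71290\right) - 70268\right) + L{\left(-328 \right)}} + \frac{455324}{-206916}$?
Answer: $- \frac{7197444101}{1073014647} \approx -6.7077$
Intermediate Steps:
$L{\left(d \right)} = -8 - d$ ($L{\left(d \right)} = - (8 + d) = -8 - d$)
$\frac{280476}{\left(\left(-63571 + 71290\right) - 70268\right) + L{\left(-328 \right)}} + \frac{455324}{-206916} = \frac{280476}{\left(\left(-63571 + 71290\right) - 70268\right) - -320} + \frac{455324}{-206916} = \frac{280476}{\left(7719 - 70268\right) + \left(-8 + 328\right)} + 455324 \left(- \frac{1}{206916}\right) = \frac{280476}{-62549 + 320} - \frac{113831}{51729} = \frac{280476}{-62229} - \frac{113831}{51729} = 280476 \left(- \frac{1}{62229}\right) - \frac{113831}{51729} = - \frac{93492}{20743} - \frac{113831}{51729} = - \frac{7197444101}{1073014647}$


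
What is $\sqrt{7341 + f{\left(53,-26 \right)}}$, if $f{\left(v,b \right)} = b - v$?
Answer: $\sqrt{7262} \approx 85.217$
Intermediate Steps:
$\sqrt{7341 + f{\left(53,-26 \right)}} = \sqrt{7341 - 79} = \sqrt{7262}$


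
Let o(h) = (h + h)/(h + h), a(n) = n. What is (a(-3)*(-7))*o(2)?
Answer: 21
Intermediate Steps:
o(h) = 1 (o(h) = (2*h)/((2*h)) = (2*h)*(1/(2*h)) = 1)
(a(-3)*(-7))*o(2) = -3*(-7)*1 = 21*1 = 21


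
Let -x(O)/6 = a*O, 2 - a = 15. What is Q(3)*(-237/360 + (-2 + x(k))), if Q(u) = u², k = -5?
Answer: -141357/40 ≈ -3533.9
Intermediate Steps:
a = -13 (a = 2 - 1*15 = 2 - 15 = -13)
x(O) = 78*O (x(O) = -(-78)*O = 78*O)
Q(3)*(-237/360 + (-2 + x(k))) = 3²*(-237/360 + (-2 + 78*(-5))) = 9*(-237*1/360 + (-2 - 390)) = 9*(-79/120 - 392) = 9*(-47119/120) = -141357/40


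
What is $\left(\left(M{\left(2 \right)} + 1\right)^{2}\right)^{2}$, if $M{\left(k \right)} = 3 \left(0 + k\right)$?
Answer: $2401$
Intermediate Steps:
$M{\left(k \right)} = 3 k$
$\left(\left(M{\left(2 \right)} + 1\right)^{2}\right)^{2} = \left(\left(3 \cdot 2 + 1\right)^{2}\right)^{2} = \left(\left(6 + 1\right)^{2}\right)^{2} = \left(7^{2}\right)^{2} = 49^{2} = 2401$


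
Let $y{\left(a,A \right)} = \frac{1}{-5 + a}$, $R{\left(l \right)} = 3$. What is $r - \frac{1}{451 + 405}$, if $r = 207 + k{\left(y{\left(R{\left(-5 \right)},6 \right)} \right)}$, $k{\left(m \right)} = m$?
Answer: $\frac{176763}{856} \approx 206.5$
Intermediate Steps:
$r = \frac{413}{2}$ ($r = 207 + \frac{1}{-5 + 3} = 207 + \frac{1}{-2} = 207 - \frac{1}{2} = \frac{413}{2} \approx 206.5$)
$r - \frac{1}{451 + 405} = \frac{413}{2} - \frac{1}{451 + 405} = \frac{413}{2} - \frac{1}{856} = \frac{176763}{856}$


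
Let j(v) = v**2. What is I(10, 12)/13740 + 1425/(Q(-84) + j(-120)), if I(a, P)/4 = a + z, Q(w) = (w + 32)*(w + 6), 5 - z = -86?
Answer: 2252977/21132120 ≈ 0.10661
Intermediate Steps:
z = 91 (z = 5 - 1*(-86) = 5 + 86 = 91)
Q(w) = (6 + w)*(32 + w) (Q(w) = (32 + w)*(6 + w) = (6 + w)*(32 + w))
I(a, P) = 364 + 4*a (I(a, P) = 4*(a + 91) = 4*(91 + a) = 364 + 4*a)
I(10, 12)/13740 + 1425/(Q(-84) + j(-120)) = (364 + 4*10)/13740 + 1425/((192 + (-84)**2 + 38*(-84)) + (-120)**2) = (364 + 40)*(1/13740) + 1425/((192 + 7056 - 3192) + 14400) = 404*(1/13740) + 1425/(4056 + 14400) = 101/3435 + 1425/18456 = 101/3435 + 1425*(1/18456) = 101/3435 + 475/6152 = 2252977/21132120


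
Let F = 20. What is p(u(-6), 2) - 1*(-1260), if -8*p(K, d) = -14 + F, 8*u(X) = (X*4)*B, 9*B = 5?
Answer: 5037/4 ≈ 1259.3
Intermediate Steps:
B = 5/9 (B = (⅑)*5 = 5/9 ≈ 0.55556)
u(X) = 5*X/18 (u(X) = ((X*4)*(5/9))/8 = ((4*X)*(5/9))/8 = (20*X/9)/8 = 5*X/18)
p(K, d) = -¾ (p(K, d) = -(-14 + 20)/8 = -⅛*6 = -¾)
p(u(-6), 2) - 1*(-1260) = -¾ - 1*(-1260) = -¾ + 1260 = 5037/4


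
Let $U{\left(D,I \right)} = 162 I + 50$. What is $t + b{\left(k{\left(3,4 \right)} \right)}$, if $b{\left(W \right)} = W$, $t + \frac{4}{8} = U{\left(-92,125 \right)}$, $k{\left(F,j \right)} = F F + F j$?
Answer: $\frac{40641}{2} \approx 20321.0$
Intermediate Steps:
$k{\left(F,j \right)} = F^{2} + F j$
$U{\left(D,I \right)} = 50 + 162 I$
$t = \frac{40599}{2}$ ($t = - \frac{1}{2} + \left(50 + 162 \cdot 125\right) = - \frac{1}{2} + \left(50 + 20250\right) = - \frac{1}{2} + 20300 = \frac{40599}{2} \approx 20300.0$)
$t + b{\left(k{\left(3,4 \right)} \right)} = \frac{40599}{2} + 3 \left(3 + 4\right) = \frac{40599}{2} + 3 \cdot 7 = \frac{40599}{2} + 21 = \frac{40641}{2}$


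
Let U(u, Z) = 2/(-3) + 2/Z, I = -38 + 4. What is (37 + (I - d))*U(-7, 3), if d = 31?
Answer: 0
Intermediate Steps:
I = -34
U(u, Z) = -2/3 + 2/Z (U(u, Z) = 2*(-1/3) + 2/Z = -2/3 + 2/Z)
(37 + (I - d))*U(-7, 3) = (37 + (-34 - 1*31))*(-2/3 + 2/3) = (37 + (-34 - 31))*(-2/3 + 2*(1/3)) = (37 - 65)*(-2/3 + 2/3) = -28*0 = 0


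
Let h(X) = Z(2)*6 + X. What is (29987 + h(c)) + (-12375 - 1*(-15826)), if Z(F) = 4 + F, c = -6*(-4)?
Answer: 33498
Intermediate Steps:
c = 24
h(X) = 36 + X (h(X) = (4 + 2)*6 + X = 6*6 + X = 36 + X)
(29987 + h(c)) + (-12375 - 1*(-15826)) = (29987 + (36 + 24)) + (-12375 - 1*(-15826)) = (29987 + 60) + (-12375 + 15826) = 30047 + 3451 = 33498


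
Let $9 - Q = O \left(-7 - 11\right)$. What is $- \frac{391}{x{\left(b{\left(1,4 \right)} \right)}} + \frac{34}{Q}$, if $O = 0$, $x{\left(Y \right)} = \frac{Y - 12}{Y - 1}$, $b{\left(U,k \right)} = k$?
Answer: $\frac{10829}{72} \approx 150.4$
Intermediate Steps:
$x{\left(Y \right)} = \frac{-12 + Y}{-1 + Y}$
$Q = 9$ ($Q = 9 - 0 \left(-7 - 11\right) = 9 - 0 \left(-18\right) = 9 - 0 = 9 + 0 = 9$)
$- \frac{391}{x{\left(b{\left(1,4 \right)} \right)}} + \frac{34}{Q} = - \frac{391}{\frac{1}{-1 + 4} \left(-12 + 4\right)} + \frac{34}{9} = - \frac{391}{\frac{1}{3} \left(-8\right)} + 34 \cdot \frac{1}{9} = - \frac{391}{\frac{1}{3} \left(-8\right)} + \frac{34}{9} = - \frac{391}{- \frac{8}{3}} + \frac{34}{9} = \left(-391\right) \left(- \frac{3}{8}\right) + \frac{34}{9} = \frac{1173}{8} + \frac{34}{9} = \frac{10829}{72}$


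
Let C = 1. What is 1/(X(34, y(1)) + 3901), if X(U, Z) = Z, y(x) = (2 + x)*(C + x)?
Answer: 1/3907 ≈ 0.00025595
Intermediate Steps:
y(x) = (1 + x)*(2 + x) (y(x) = (2 + x)*(1 + x) = (1 + x)*(2 + x))
1/(X(34, y(1)) + 3901) = 1/((2 + 1**2 + 3*1) + 3901) = 1/((2 + 1 + 3) + 3901) = 1/(6 + 3901) = 1/3907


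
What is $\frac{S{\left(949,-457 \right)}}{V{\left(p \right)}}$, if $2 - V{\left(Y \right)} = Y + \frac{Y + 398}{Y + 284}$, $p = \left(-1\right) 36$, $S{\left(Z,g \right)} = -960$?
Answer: $- \frac{119040}{4531} \approx -26.272$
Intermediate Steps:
$p = -36$
$V{\left(Y \right)} = 2 - Y - \frac{398 + Y}{284 + Y}$ ($V{\left(Y \right)} = 2 - \left(Y + \frac{Y + 398}{Y + 284}\right) = 2 - \left(Y + \frac{398 + Y}{284 + Y}\right) = 2 - Y - \frac{398 + Y}{284 + Y}$)
$\frac{S{\left(949,-457 \right)}}{V{\left(p \right)}} = - \frac{960}{\frac{1}{284 - 36} \left(170 - \left(-36\right)^{2} - -10188\right)} = - \frac{960}{\frac{1}{248} \left(170 - 1296 + 10188\right)} = - \frac{960}{\frac{1}{248} \cdot 9062} = - \frac{960}{\frac{4531}{124}} = \left(-960\right) \frac{124}{4531} = - \frac{119040}{4531}$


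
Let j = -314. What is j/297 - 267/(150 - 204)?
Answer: 2309/594 ≈ 3.8872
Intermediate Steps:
j/297 - 267/(150 - 204) = -314/297 - 267/(150 - 204) = -314*1/297 - 267/(-54) = -314/297 - 267*(-1/54) = -314/297 + 89/18 = 2309/594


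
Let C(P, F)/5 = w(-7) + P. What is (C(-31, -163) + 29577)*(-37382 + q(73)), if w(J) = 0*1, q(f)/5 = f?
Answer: -1089114174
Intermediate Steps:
q(f) = 5*f
w(J) = 0
C(P, F) = 5*P (C(P, F) = 5*(0 + P) = 5*P)
(C(-31, -163) + 29577)*(-37382 + q(73)) = (5*(-31) + 29577)*(-37382 + 5*73) = (-155 + 29577)*(-37382 + 365) = 29422*(-37017) = -1089114174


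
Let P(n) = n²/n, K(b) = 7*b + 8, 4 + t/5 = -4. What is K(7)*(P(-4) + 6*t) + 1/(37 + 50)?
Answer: -1209995/87 ≈ -13908.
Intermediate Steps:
t = -40 (t = -20 + 5*(-4) = -20 - 20 = -40)
K(b) = 8 + 7*b
P(n) = n
K(7)*(P(-4) + 6*t) + 1/(37 + 50) = (8 + 7*7)*(-4 + 6*(-40)) + 1/(37 + 50) = (8 + 49)*(-4 - 240) + 1/87 = 57*(-244) + 1/87 = -13908 + 1/87 = -1209995/87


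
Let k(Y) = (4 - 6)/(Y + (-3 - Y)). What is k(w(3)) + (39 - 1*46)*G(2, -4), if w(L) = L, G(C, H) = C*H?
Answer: 170/3 ≈ 56.667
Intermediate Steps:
k(Y) = 2/3 (k(Y) = -2/(-3) = -2*(-1/3) = 2/3)
k(w(3)) + (39 - 1*46)*G(2, -4) = 2/3 + (39 - 1*46)*(2*(-4)) = 2/3 + (39 - 46)*(-8) = 2/3 - 7*(-8) = 2/3 + 56 = 170/3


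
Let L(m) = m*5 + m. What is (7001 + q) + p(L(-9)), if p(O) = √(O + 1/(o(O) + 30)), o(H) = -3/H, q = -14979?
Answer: -7978 + 6*I*√438751/541 ≈ -7978.0 + 7.3462*I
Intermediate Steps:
L(m) = 6*m (L(m) = 5*m + m = 6*m)
p(O) = √(O + 1/(30 - 3/O)) (p(O) = √(O + 1/(-3/O + 30)) = √(O + 1/(30 - 3/O)))
(7001 + q) + p(L(-9)) = (7001 - 14979) + √6*√((6*(-9))*(-1 + 15*(6*(-9)))/(-1 + 10*(6*(-9))))/3 = -7978 + √6*√(-54*(-1 + 15*(-54))/(-1 + 10*(-54)))/3 = -7978 + √6*√(-54*(-1 - 810)/(-1 - 540))/3 = -7978 + √6*√(-54*(-811)/(-541))/3 = -7978 + √6*√(-54*(-1/541)*(-811))/3 = -7978 + √6*√(-43794/541)/3 = -7978 + √6*(3*I*√2632506/541)/3 = -7978 + 6*I*√438751/541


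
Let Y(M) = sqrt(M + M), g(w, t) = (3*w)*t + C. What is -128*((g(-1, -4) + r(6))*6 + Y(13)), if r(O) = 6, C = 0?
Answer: -13824 - 128*sqrt(26) ≈ -14477.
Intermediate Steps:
g(w, t) = 3*t*w (g(w, t) = (3*w)*t + 0 = 3*t*w + 0 = 3*t*w)
Y(M) = sqrt(2)*sqrt(M) (Y(M) = sqrt(2*M) = sqrt(2)*sqrt(M))
-128*((g(-1, -4) + r(6))*6 + Y(13)) = -128*((3*(-4)*(-1) + 6)*6 + sqrt(2)*sqrt(13)) = -128*((12 + 6)*6 + sqrt(26)) = -128*(18*6 + sqrt(26)) = -128*(108 + sqrt(26)) = -13824 - 128*sqrt(26)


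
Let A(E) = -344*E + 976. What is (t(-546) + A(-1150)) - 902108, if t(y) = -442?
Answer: -505974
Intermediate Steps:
A(E) = 976 - 344*E
(t(-546) + A(-1150)) - 902108 = (-442 + (976 - 344*(-1150))) - 902108 = (-442 + (976 + 395600)) - 902108 = (-442 + 396576) - 902108 = 396134 - 902108 = -505974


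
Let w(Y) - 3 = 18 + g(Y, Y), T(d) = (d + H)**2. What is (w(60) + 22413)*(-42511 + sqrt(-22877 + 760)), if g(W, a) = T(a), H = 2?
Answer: -1117104058 + 26278*I*sqrt(22117) ≈ -1.1171e+9 + 3.908e+6*I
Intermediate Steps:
T(d) = (2 + d)**2 (T(d) = (d + 2)**2 = (2 + d)**2)
g(W, a) = (2 + a)**2
w(Y) = 21 + (2 + Y)**2 (w(Y) = 3 + (18 + (2 + Y)**2) = 21 + (2 + Y)**2)
(w(60) + 22413)*(-42511 + sqrt(-22877 + 760)) = ((21 + (2 + 60)**2) + 22413)*(-42511 + sqrt(-22877 + 760)) = ((21 + 62**2) + 22413)*(-42511 + sqrt(-22117)) = ((21 + 3844) + 22413)*(-42511 + I*sqrt(22117)) = (3865 + 22413)*(-42511 + I*sqrt(22117)) = 26278*(-42511 + I*sqrt(22117)) = -1117104058 + 26278*I*sqrt(22117)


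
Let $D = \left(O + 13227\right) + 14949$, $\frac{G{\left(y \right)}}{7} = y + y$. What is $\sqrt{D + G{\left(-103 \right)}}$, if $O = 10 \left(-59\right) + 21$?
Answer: $\sqrt{26165} \approx 161.76$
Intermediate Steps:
$O = -569$ ($O = -590 + 21 = -569$)
$G{\left(y \right)} = 14 y$ ($G{\left(y \right)} = 7 \left(y + y\right) = 7 \cdot 2 y = 14 y$)
$D = 27607$ ($D = \left(-569 + 13227\right) + 14949 = 12658 + 14949 = 27607$)
$\sqrt{D + G{\left(-103 \right)}} = \sqrt{27607 + 14 \left(-103\right)} = \sqrt{27607 - 1442} = \sqrt{26165}$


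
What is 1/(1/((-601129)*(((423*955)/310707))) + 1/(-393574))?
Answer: -10619285821389710/40569030367 ≈ -2.6176e+5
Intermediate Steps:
1/(1/((-601129)*(((423*955)/310707))) + 1/(-393574)) = 1/(-1/(601129*(403965*(1/310707))) - 1/393574) = 1/(-1/(601129*44885/34523) - 1/393574) = 1/(-1/601129*34523/44885 - 1/393574) = 1/(-34523/26981675165 - 1/393574) = 1/(-40569030367/10619285821389710) = -10619285821389710/40569030367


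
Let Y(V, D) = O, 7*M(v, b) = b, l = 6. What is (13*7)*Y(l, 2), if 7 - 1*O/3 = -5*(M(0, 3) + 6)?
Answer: 10686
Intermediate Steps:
M(v, b) = b/7
O = 822/7 (O = 21 - (-15)*((1/7)*3 + 6) = 21 - (-15)*(3/7 + 6) = 21 - (-15)*45/7 = 21 - 3*(-225/7) = 21 + 675/7 = 822/7 ≈ 117.43)
Y(V, D) = 822/7
(13*7)*Y(l, 2) = (13*7)*(822/7) = 91*(822/7) = 10686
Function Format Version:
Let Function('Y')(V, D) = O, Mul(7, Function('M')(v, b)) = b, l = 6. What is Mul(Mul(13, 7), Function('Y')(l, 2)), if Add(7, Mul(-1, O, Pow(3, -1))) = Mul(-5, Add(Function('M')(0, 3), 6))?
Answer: 10686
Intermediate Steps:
Function('M')(v, b) = Mul(Rational(1, 7), b)
O = Rational(822, 7) (O = Add(21, Mul(-3, Mul(-5, Add(Mul(Rational(1, 7), 3), 6)))) = Add(21, Mul(-3, Mul(-5, Add(Rational(3, 7), 6)))) = Add(21, Mul(-3, Mul(-5, Rational(45, 7)))) = Add(21, Mul(-3, Rational(-225, 7))) = Add(21, Rational(675, 7)) = Rational(822, 7) ≈ 117.43)
Function('Y')(V, D) = Rational(822, 7)
Mul(Mul(13, 7), Function('Y')(l, 2)) = Mul(Mul(13, 7), Rational(822, 7)) = Mul(91, Rational(822, 7)) = 10686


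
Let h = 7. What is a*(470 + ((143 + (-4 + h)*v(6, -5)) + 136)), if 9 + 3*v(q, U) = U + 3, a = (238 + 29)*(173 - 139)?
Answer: 6699564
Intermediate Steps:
a = 9078 (a = 267*34 = 9078)
v(q, U) = -2 + U/3 (v(q, U) = -3 + (U + 3)/3 = -3 + (3 + U)/3 = -3 + (1 + U/3) = -2 + U/3)
a*(470 + ((143 + (-4 + h)*v(6, -5)) + 136)) = 9078*(470 + ((143 + (-4 + 7)*(-2 + (⅓)*(-5))) + 136)) = 9078*(470 + ((143 + 3*(-2 - 5/3)) + 136)) = 9078*(470 + ((143 + 3*(-11/3)) + 136)) = 9078*(470 + ((143 - 11) + 136)) = 9078*(470 + (132 + 136)) = 9078*(470 + 268) = 9078*738 = 6699564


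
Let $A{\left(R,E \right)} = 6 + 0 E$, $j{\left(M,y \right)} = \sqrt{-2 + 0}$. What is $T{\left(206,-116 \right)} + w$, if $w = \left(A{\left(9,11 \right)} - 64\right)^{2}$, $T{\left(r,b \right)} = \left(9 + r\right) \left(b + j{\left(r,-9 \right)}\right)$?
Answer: $-21576 + 215 i \sqrt{2} \approx -21576.0 + 304.06 i$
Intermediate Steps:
$j{\left(M,y \right)} = i \sqrt{2}$ ($j{\left(M,y \right)} = \sqrt{-2} = i \sqrt{2}$)
$T{\left(r,b \right)} = \left(9 + r\right) \left(b + i \sqrt{2}\right)$
$A{\left(R,E \right)} = 6$ ($A{\left(R,E \right)} = 6 + 0 = 6$)
$w = 3364$ ($w = \left(6 - 64\right)^{2} = \left(-58\right)^{2} = 3364$)
$T{\left(206,-116 \right)} + w = \left(9 \left(-116\right) - 23896 + 9 i \sqrt{2} + i 206 \sqrt{2}\right) + 3364 = \left(-1044 - 23896 + 9 i \sqrt{2} + 206 i \sqrt{2}\right) + 3364 = \left(-24940 + 215 i \sqrt{2}\right) + 3364 = -21576 + 215 i \sqrt{2}$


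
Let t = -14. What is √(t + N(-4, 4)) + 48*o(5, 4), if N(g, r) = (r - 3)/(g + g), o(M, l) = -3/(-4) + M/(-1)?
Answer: -204 + I*√226/4 ≈ -204.0 + 3.7583*I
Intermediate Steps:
o(M, l) = ¾ - M (o(M, l) = -3*(-¼) + M*(-1) = ¾ - M)
N(g, r) = (-3 + r)/(2*g) (N(g, r) = (-3 + r)/((2*g)) = (-3 + r)*(1/(2*g)) = (-3 + r)/(2*g))
√(t + N(-4, 4)) + 48*o(5, 4) = √(-14 + (½)*(-3 + 4)/(-4)) + 48*(¾ - 1*5) = √(-14 + (½)*(-¼)*1) + 48*(¾ - 5) = √(-14 - ⅛) + 48*(-17/4) = √(-113/8) - 204 = I*√226/4 - 204 = -204 + I*√226/4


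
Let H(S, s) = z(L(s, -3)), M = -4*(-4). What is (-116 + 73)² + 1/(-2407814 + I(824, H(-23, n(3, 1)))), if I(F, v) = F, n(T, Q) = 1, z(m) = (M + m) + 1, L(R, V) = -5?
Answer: 4450524509/2406990 ≈ 1849.0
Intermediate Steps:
M = 16
z(m) = 17 + m (z(m) = (16 + m) + 1 = 17 + m)
H(S, s) = 12 (H(S, s) = 17 - 5 = 12)
(-116 + 73)² + 1/(-2407814 + I(824, H(-23, n(3, 1)))) = (-116 + 73)² + 1/(-2407814 + 824) = (-43)² + 1/(-2406990) = 1849 - 1/2406990 = 4450524509/2406990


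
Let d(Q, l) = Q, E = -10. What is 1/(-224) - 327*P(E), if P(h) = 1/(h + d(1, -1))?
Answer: 24413/672 ≈ 36.329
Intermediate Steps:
P(h) = 1/(1 + h) (P(h) = 1/(h + 1) = 1/(1 + h))
1/(-224) - 327*P(E) = 1/(-224) - 327/(1 - 10) = -1/224 - 327/(-9) = -1/224 - 327*(-⅑) = -1/224 + 109/3 = 24413/672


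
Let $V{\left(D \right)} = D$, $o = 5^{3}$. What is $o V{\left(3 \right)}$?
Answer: $375$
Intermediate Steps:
$o = 125$
$o V{\left(3 \right)} = 125 \cdot 3 = 375$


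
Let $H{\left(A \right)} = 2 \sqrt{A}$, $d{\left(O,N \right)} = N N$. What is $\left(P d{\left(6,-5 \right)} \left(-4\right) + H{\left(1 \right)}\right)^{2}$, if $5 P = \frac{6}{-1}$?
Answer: $14884$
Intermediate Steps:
$P = - \frac{6}{5}$ ($P = \frac{6 \frac{1}{-1}}{5} = \frac{6 \left(-1\right)}{5} = \frac{1}{5} \left(-6\right) = - \frac{6}{5} \approx -1.2$)
$d{\left(O,N \right)} = N^{2}$
$\left(P d{\left(6,-5 \right)} \left(-4\right) + H{\left(1 \right)}\right)^{2} = \left(- \frac{6 \left(-5\right)^{2}}{5} \left(-4\right) + 2 \sqrt{1}\right)^{2} = \left(\left(- \frac{6}{5}\right) 25 \left(-4\right) + 2 \cdot 1\right)^{2} = \left(\left(-30\right) \left(-4\right) + 2\right)^{2} = \left(120 + 2\right)^{2} = 122^{2} = 14884$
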